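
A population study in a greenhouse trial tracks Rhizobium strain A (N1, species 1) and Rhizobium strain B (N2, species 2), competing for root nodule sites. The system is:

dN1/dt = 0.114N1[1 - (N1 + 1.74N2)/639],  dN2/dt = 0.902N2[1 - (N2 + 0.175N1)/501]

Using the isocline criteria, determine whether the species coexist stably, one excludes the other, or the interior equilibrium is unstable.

species 2 excludes species 1

Compare the nullcline intercepts: K1/α12 = 639/1.74 = 367 < K2 = 501; K2/α21 = 501/0.175 = 2860 > K1 = 639.
Since the inequalities point opposite ways, species 2 can invade but species 1 cannot.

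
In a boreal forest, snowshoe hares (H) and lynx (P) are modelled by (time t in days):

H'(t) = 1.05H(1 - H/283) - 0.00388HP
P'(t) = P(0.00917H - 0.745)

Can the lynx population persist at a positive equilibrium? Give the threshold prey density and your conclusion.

Threshold H = 81.2; K > 81.2, so yes, the predator persists.

The predator equation gives dP/dt > 0 only when H > 0.745/0.00917 = 81.2.
Without the predator, H → K = 283. Since 283 > 81.2, the predator can invade and persist.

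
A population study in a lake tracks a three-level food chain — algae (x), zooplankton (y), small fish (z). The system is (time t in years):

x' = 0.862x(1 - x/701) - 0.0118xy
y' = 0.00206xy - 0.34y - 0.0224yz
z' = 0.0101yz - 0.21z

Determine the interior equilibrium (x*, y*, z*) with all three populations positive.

x* ≈ 501, y* ≈ 20.8, z* ≈ 30.9

From dz/dt = 0: 0.0101y* = 0.21, so y* = 20.8.
From dx/dt = 0: 0.862(1 - x*/701) = 0.0118·20.8, giving x* = 701·(1 - 0.285) = 501.
From dy/dt = 0: 0.00206·501 - 0.34 = 0.0224z*, so z* = 0.693/0.0224 = 30.9.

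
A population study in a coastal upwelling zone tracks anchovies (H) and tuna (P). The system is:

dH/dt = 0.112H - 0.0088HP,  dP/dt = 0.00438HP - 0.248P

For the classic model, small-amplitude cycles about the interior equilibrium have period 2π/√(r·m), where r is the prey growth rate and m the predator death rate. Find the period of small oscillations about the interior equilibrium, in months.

T ≈ 37.7 months

Here r = 0.112 and m = 0.248, so r·m = 0.0278.
ω = √0.0278 = 0.167 per month, hence T = 2π/ω ≈ 37.7 months.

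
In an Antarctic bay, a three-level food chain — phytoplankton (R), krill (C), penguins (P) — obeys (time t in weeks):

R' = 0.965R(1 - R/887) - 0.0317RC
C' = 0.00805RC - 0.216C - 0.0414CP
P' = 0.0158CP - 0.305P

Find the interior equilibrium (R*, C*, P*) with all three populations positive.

R* ≈ 325, C* ≈ 19.3, P* ≈ 57.9

From dP/dt = 0: 0.0158C* = 0.305, so C* = 19.3.
From dR/dt = 0: 0.965(1 - R*/887) = 0.0317·19.3, giving R* = 887·(1 - 0.634) = 325.
From dC/dt = 0: 0.00805·325 - 0.216 = 0.0414P*, so P* = 2.4/0.0414 = 57.9.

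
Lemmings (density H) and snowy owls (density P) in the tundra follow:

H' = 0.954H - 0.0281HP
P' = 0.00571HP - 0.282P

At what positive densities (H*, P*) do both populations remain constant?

Set dP/dt = 0 with P > 0: 0.00571H - 0.282 = 0, so H* = 0.282/0.00571 = 49.4.
Set dH/dt = 0 with H > 0: 0.954 - 0.0281P = 0, so P* = 0.954/0.0281 = 34.

H* ≈ 49.4, P* ≈ 34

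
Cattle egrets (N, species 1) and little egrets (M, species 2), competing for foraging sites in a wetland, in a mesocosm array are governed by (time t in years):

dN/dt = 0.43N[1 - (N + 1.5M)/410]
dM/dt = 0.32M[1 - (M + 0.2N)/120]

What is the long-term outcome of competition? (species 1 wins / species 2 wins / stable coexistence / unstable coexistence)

Compare the nullcline intercepts: K1/α12 = 410/1.5 = 273 > K2 = 120; K2/α21 = 120/0.2 = 600 > K1 = 410.
Since both inequalities hold, each species can invade when rare, so the interior equilibrium is stable.

stable coexistence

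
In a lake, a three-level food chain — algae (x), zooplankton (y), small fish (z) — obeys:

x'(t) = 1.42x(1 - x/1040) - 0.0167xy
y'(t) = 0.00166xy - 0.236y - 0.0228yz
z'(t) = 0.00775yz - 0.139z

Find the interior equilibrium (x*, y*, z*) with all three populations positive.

From dz/dt = 0: 0.00775y* = 0.139, so y* = 17.9.
From dx/dt = 0: 1.42(1 - x*/1040) = 0.0167·17.9, giving x* = 1040·(1 - 0.211) = 821.
From dy/dt = 0: 0.00166·821 - 0.236 = 0.0228z*, so z* = 1.13/0.0228 = 49.4.

x* ≈ 821, y* ≈ 17.9, z* ≈ 49.4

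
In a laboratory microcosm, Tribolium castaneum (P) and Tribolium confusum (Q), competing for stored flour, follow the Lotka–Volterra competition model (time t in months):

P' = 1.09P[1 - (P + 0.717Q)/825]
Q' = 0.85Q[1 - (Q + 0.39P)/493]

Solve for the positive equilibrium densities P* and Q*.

Setting both brackets to zero gives the nullclines P + 0.717Q = 825 and 0.39P + Q = 493.
Substituting Q = 493 - 0.39P into the first: P(1 - 0.717·0.39) = 825 - 0.717·493.
So P* = 472/0.72 = 655, and then Q* = 493 - 0.39·655 = 238.

P* ≈ 655, Q* ≈ 238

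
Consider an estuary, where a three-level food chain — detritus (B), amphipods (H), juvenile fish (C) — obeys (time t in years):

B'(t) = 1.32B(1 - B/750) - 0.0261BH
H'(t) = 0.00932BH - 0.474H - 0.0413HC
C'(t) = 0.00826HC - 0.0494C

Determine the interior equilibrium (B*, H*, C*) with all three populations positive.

From dC/dt = 0: 0.00826H* = 0.0494, so H* = 5.98.
From dB/dt = 0: 1.32(1 - B*/750) = 0.0261·5.98, giving B* = 750·(1 - 0.118) = 661.
From dH/dt = 0: 0.00932·661 - 0.474 = 0.0413C*, so C* = 5.69/0.0413 = 138.

B* ≈ 661, H* ≈ 5.98, C* ≈ 138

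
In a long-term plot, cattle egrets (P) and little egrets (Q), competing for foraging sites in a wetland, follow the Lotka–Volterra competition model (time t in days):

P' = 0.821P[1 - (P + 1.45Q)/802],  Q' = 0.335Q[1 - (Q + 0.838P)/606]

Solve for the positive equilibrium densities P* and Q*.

P* ≈ 357, Q* ≈ 307

Setting both brackets to zero gives the nullclines P + 1.45Q = 802 and 0.838P + Q = 606.
Substituting Q = 606 - 0.838P into the first: P(1 - 1.45·0.838) = 802 - 1.45·606.
So P* = -76.7/-0.215 = 357, and then Q* = 606 - 0.838·357 = 307.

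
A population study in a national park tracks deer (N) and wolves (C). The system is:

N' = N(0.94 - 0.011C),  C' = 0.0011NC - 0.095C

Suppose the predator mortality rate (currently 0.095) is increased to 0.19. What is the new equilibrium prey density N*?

At the interior fixed point, setting dC/dt = 0 with C > 0 fixes N* = (predator death rate)/(NC coefficient) — independent of the other coefficients.
With the change, N* = 0.19/0.0011 = 173; it rises from 86.4.

N* ≈ 173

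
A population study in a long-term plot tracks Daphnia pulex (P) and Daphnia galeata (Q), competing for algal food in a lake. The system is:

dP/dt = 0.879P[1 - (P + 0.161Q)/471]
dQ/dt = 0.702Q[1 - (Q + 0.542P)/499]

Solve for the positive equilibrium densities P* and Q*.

P* ≈ 428, Q* ≈ 267

Setting both brackets to zero gives the nullclines P + 0.161Q = 471 and 0.542P + Q = 499.
Substituting Q = 499 - 0.542P into the first: P(1 - 0.161·0.542) = 471 - 0.161·499.
So P* = 391/0.913 = 428, and then Q* = 499 - 0.542·428 = 267.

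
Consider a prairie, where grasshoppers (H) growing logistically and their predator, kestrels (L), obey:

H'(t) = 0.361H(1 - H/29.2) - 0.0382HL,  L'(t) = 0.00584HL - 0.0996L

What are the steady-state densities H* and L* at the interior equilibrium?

From dL/dt = 0 with L > 0: 0.00584H* = 0.0996, so H* = 17.1.
Substitute into dH/dt = 0: 0.361(1 - 17.1/29.2) = 0.0382L*.
The bracket is 0.416, giving L* = 0.15/0.0382 = 3.93.

H* ≈ 17.1, L* ≈ 3.93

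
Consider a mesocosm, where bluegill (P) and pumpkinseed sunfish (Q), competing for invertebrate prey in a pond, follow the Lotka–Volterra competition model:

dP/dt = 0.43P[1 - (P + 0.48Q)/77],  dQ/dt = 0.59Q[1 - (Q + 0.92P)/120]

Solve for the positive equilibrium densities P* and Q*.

P* ≈ 34.7, Q* ≈ 88

Setting both brackets to zero gives the nullclines P + 0.48Q = 77 and 0.92P + Q = 120.
Substituting Q = 120 - 0.92P into the first: P(1 - 0.48·0.92) = 77 - 0.48·120.
So P* = 19.4/0.558 = 34.7, and then Q* = 120 - 0.92·34.7 = 88.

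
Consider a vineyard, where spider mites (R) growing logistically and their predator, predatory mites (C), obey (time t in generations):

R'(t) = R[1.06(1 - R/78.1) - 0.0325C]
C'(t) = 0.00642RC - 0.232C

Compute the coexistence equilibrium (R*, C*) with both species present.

From dC/dt = 0 with C > 0: 0.00642R* = 0.232, so R* = 36.1.
Substitute into dR/dt = 0: 1.06(1 - 36.1/78.1) = 0.0325C*.
The bracket is 0.537, giving C* = 0.57/0.0325 = 17.5.

R* ≈ 36.1, C* ≈ 17.5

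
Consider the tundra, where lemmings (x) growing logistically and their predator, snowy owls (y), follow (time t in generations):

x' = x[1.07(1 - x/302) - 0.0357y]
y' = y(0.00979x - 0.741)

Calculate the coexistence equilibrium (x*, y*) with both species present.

x* ≈ 75.7, y* ≈ 22.5

From dy/dt = 0 with y > 0: 0.00979x* = 0.741, so x* = 75.7.
Substitute into dx/dt = 0: 1.07(1 - 75.7/302) = 0.0357y*.
The bracket is 0.749, giving y* = 0.802/0.0357 = 22.5.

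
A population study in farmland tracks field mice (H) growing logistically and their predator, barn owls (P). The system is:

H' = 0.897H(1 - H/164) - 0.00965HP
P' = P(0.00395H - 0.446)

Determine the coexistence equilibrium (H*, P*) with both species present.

H* ≈ 113, P* ≈ 29

From dP/dt = 0 with P > 0: 0.00395H* = 0.446, so H* = 113.
Substitute into dH/dt = 0: 0.897(1 - 113/164) = 0.00965P*.
The bracket is 0.312, giving P* = 0.279/0.00965 = 29.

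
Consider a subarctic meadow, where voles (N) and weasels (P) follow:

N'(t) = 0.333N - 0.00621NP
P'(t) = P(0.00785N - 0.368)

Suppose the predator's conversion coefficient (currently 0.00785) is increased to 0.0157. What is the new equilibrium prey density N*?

At the interior fixed point, setting dP/dt = 0 with P > 0 fixes N* = (predator death rate)/(NP coefficient) — independent of the other coefficients.
With the change, N* = 0.368/0.0157 = 23.4; it falls from 46.9.

N* ≈ 23.4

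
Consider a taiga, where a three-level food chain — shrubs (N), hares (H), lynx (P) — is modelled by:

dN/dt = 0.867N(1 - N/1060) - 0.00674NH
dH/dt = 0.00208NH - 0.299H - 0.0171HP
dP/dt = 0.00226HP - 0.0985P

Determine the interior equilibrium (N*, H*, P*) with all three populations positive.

N* ≈ 701, H* ≈ 43.6, P* ≈ 67.8

From dP/dt = 0: 0.00226H* = 0.0985, so H* = 43.6.
From dN/dt = 0: 0.867(1 - N*/1060) = 0.00674·43.6, giving N* = 1060·(1 - 0.339) = 701.
From dH/dt = 0: 0.00208·701 - 0.299 = 0.0171P*, so P* = 1.16/0.0171 = 67.8.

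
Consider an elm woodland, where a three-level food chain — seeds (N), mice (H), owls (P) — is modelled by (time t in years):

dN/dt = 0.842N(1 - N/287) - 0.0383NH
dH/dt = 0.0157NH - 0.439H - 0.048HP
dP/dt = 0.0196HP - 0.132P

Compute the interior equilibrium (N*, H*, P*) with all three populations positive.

N* ≈ 199, H* ≈ 6.73, P* ≈ 56

From dP/dt = 0: 0.0196H* = 0.132, so H* = 6.73.
From dN/dt = 0: 0.842(1 - N*/287) = 0.0383·6.73, giving N* = 287·(1 - 0.306) = 199.
From dH/dt = 0: 0.0157·199 - 0.439 = 0.048P*, so P* = 2.69/0.048 = 56.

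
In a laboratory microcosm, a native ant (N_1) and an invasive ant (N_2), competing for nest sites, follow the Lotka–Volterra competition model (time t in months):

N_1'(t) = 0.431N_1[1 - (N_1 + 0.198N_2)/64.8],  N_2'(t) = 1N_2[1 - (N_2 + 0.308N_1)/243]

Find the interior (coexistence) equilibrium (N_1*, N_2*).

N_1* ≈ 17.8, N_2* ≈ 238

Setting both brackets to zero gives the nullclines N_1 + 0.198N_2 = 64.8 and 0.308N_1 + N_2 = 243.
Substituting N_2 = 243 - 0.308N_1 into the first: N_1(1 - 0.198·0.308) = 64.8 - 0.198·243.
So N_1* = 16.7/0.939 = 17.8, and then N_2* = 243 - 0.308·17.8 = 238.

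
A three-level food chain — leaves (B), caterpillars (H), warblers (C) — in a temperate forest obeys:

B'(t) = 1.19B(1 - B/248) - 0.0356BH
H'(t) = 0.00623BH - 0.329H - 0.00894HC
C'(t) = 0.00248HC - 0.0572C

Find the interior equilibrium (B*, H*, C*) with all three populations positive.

From dC/dt = 0: 0.00248H* = 0.0572, so H* = 23.1.
From dB/dt = 0: 1.19(1 - B*/248) = 0.0356·23.1, giving B* = 248·(1 - 0.69) = 76.9.
From dH/dt = 0: 0.00623·76.9 - 0.329 = 0.00894C*, so C* = 0.15/0.00894 = 16.8.

B* ≈ 76.9, H* ≈ 23.1, C* ≈ 16.8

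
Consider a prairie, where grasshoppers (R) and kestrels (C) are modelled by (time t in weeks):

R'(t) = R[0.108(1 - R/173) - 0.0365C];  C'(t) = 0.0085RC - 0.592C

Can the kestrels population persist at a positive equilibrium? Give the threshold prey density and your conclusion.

The predator equation gives dC/dt > 0 only when R > 0.592/0.0085 = 69.6.
Without the predator, R → K = 173. Since 173 > 69.6, the predator can invade and persist.

Threshold R = 69.6; K > 69.6, so yes, the predator persists.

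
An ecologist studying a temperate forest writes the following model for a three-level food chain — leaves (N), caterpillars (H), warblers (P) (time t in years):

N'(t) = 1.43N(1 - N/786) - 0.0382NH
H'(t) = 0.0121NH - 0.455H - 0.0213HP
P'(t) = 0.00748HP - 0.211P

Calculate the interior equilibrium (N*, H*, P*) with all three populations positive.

From dP/dt = 0: 0.00748H* = 0.211, so H* = 28.2.
From dN/dt = 0: 1.43(1 - N*/786) = 0.0382·28.2, giving N* = 786·(1 - 0.754) = 194.
From dH/dt = 0: 0.0121·194 - 0.455 = 0.0213P*, so P* = 1.89/0.0213 = 88.7.

N* ≈ 194, H* ≈ 28.2, P* ≈ 88.7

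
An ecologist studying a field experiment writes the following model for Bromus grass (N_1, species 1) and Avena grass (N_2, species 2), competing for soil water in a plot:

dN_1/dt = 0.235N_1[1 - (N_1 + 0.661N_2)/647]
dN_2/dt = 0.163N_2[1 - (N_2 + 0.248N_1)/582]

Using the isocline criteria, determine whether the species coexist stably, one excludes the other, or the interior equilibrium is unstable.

stable coexistence

Compare the nullcline intercepts: K1/α12 = 647/0.661 = 979 > K2 = 582; K2/α21 = 582/0.248 = 2350 > K1 = 647.
Since both inequalities hold, each species can invade when rare, so the interior equilibrium is stable.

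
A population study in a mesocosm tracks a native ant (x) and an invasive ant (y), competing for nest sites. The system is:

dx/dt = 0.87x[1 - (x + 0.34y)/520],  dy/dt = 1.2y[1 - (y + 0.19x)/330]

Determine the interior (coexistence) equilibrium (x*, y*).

Setting both brackets to zero gives the nullclines x + 0.34y = 520 and 0.19x + y = 330.
Substituting y = 330 - 0.19x into the first: x(1 - 0.34·0.19) = 520 - 0.34·330.
So x* = 408/0.935 = 436, and then y* = 330 - 0.19·436 = 247.

x* ≈ 436, y* ≈ 247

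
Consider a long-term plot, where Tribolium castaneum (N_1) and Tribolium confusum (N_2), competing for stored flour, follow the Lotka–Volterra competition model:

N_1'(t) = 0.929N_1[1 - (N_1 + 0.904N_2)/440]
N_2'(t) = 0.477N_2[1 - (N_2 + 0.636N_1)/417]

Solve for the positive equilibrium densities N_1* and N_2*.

Setting both brackets to zero gives the nullclines N_1 + 0.904N_2 = 440 and 0.636N_1 + N_2 = 417.
Substituting N_2 = 417 - 0.636N_1 into the first: N_1(1 - 0.904·0.636) = 440 - 0.904·417.
So N_1* = 63/0.425 = 148, and then N_2* = 417 - 0.636·148 = 323.

N_1* ≈ 148, N_2* ≈ 323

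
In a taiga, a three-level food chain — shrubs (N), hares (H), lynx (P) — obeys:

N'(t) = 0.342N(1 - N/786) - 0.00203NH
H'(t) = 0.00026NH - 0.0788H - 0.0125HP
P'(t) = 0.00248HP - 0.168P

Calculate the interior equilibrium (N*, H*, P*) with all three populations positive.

N* ≈ 470, H* ≈ 67.7, P* ≈ 3.47

From dP/dt = 0: 0.00248H* = 0.168, so H* = 67.7.
From dN/dt = 0: 0.342(1 - N*/786) = 0.00203·67.7, giving N* = 786·(1 - 0.402) = 470.
From dH/dt = 0: 0.00026·470 - 0.0788 = 0.0125P*, so P* = 0.0434/0.0125 = 3.47.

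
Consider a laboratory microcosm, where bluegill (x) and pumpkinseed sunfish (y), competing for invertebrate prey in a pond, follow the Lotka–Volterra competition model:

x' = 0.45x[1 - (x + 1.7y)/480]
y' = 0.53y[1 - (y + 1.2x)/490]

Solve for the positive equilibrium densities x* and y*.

Setting both brackets to zero gives the nullclines x + 1.7y = 480 and 1.2x + y = 490.
Substituting y = 490 - 1.2x into the first: x(1 - 1.7·1.2) = 480 - 1.7·490.
So x* = -353/-1.04 = 339, and then y* = 490 - 1.2·339 = 82.7.

x* ≈ 339, y* ≈ 82.7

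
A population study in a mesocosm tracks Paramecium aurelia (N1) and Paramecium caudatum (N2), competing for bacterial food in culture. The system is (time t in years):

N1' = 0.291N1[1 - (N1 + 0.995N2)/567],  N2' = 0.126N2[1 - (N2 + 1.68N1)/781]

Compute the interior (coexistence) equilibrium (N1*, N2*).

N1* ≈ 313, N2* ≈ 255

Setting both brackets to zero gives the nullclines N1 + 0.995N2 = 567 and 1.68N1 + N2 = 781.
Substituting N2 = 781 - 1.68N1 into the first: N1(1 - 0.995·1.68) = 567 - 0.995·781.
So N1* = -210/-0.672 = 313, and then N2* = 781 - 1.68·313 = 255.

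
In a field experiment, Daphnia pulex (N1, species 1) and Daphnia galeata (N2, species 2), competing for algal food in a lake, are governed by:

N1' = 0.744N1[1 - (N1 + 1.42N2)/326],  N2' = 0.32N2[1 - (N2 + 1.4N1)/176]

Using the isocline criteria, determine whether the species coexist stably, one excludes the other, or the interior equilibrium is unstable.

Compare the nullcline intercepts: K1/α12 = 326/1.42 = 230 > K2 = 176; K2/α21 = 176/1.4 = 126 < K1 = 326.
Since the inequalities point opposite ways, species 1 can invade but species 2 cannot.

species 1 excludes species 2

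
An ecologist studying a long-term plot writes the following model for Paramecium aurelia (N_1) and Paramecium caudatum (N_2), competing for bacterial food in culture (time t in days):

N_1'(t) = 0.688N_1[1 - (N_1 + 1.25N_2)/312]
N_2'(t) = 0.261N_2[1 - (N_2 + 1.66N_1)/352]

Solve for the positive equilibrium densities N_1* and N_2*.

Setting both brackets to zero gives the nullclines N_1 + 1.25N_2 = 312 and 1.66N_1 + N_2 = 352.
Substituting N_2 = 352 - 1.66N_1 into the first: N_1(1 - 1.25·1.66) = 312 - 1.25·352.
So N_1* = -128/-1.07 = 119, and then N_2* = 352 - 1.66·119 = 154.

N_1* ≈ 119, N_2* ≈ 154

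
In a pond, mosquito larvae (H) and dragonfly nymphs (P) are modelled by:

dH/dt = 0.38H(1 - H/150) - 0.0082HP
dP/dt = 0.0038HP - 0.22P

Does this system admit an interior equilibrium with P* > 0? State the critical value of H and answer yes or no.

The predator equation gives dP/dt > 0 only when H > 0.22/0.0038 = 57.9.
Without the predator, H → K = 150. Since 150 > 57.9, the predator can invade and persist.

Threshold H = 57.9; K > 57.9, so yes, the predator persists.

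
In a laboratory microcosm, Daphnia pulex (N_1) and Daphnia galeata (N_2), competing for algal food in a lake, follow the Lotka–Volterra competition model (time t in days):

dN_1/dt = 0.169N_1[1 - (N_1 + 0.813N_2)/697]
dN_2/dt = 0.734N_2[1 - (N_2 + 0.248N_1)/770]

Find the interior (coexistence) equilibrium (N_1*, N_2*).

N_1* ≈ 88.9, N_2* ≈ 748

Setting both brackets to zero gives the nullclines N_1 + 0.813N_2 = 697 and 0.248N_1 + N_2 = 770.
Substituting N_2 = 770 - 0.248N_1 into the first: N_1(1 - 0.813·0.248) = 697 - 0.813·770.
So N_1* = 71/0.798 = 88.9, and then N_2* = 770 - 0.248·88.9 = 748.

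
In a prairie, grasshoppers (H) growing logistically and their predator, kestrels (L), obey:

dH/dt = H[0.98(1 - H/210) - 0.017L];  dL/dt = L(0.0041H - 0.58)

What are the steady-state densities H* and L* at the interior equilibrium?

From dL/dt = 0 with L > 0: 0.0041H* = 0.58, so H* = 141.
Substitute into dH/dt = 0: 0.98(1 - 141/210) = 0.017L*.
The bracket is 0.326, giving L* = 0.32/0.017 = 18.8.

H* ≈ 141, L* ≈ 18.8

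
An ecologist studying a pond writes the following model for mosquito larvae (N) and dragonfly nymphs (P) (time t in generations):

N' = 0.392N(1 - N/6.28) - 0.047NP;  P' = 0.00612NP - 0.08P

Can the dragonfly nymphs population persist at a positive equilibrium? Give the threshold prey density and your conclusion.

The predator equation gives dP/dt > 0 only when N > 0.08/0.00612 = 13.1.
Without the predator, N → K = 6.28. Since 6.28 < 13.1, the predator cannot invade.

Threshold N = 13.1; K < 13.1, so no, the predator goes extinct.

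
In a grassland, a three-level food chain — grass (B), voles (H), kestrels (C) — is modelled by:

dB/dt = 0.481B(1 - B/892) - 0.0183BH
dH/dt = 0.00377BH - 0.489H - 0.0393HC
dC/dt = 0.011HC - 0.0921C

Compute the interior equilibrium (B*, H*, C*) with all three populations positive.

B* ≈ 608, H* ≈ 8.37, C* ≈ 45.9

From dC/dt = 0: 0.011H* = 0.0921, so H* = 8.37.
From dB/dt = 0: 0.481(1 - B*/892) = 0.0183·8.37, giving B* = 892·(1 - 0.319) = 608.
From dH/dt = 0: 0.00377·608 - 0.489 = 0.0393C*, so C* = 1.8/0.0393 = 45.9.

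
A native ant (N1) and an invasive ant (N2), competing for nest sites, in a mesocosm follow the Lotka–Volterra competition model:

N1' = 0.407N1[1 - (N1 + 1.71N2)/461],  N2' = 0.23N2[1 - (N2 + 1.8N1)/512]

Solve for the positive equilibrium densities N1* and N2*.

N1* ≈ 199, N2* ≈ 153

Setting both brackets to zero gives the nullclines N1 + 1.71N2 = 461 and 1.8N1 + N2 = 512.
Substituting N2 = 512 - 1.8N1 into the first: N1(1 - 1.71·1.8) = 461 - 1.71·512.
So N1* = -415/-2.08 = 199, and then N2* = 512 - 1.8·199 = 153.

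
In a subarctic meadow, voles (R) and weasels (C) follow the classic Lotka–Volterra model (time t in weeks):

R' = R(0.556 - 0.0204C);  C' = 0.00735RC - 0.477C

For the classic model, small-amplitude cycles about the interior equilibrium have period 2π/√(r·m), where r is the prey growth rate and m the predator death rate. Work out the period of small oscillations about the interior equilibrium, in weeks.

Here r = 0.556 and m = 0.477, so r·m = 0.265.
ω = √0.265 = 0.515 per week, hence T = 2π/ω ≈ 12.2 weeks.

T ≈ 12.2 weeks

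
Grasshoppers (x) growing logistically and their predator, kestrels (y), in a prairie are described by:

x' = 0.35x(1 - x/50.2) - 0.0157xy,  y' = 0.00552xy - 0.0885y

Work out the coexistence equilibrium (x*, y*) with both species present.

From dy/dt = 0 with y > 0: 0.00552x* = 0.0885, so x* = 16.
Substitute into dx/dt = 0: 0.35(1 - 16/50.2) = 0.0157y*.
The bracket is 0.681, giving y* = 0.238/0.0157 = 15.2.

x* ≈ 16, y* ≈ 15.2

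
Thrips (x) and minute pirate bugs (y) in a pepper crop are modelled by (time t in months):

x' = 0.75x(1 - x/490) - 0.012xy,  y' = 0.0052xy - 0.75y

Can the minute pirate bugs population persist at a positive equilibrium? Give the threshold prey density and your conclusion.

Threshold x = 144; K > 144, so yes, the predator persists.

The predator equation gives dy/dt > 0 only when x > 0.75/0.0052 = 144.
Without the predator, x → K = 490. Since 490 > 144, the predator can invade and persist.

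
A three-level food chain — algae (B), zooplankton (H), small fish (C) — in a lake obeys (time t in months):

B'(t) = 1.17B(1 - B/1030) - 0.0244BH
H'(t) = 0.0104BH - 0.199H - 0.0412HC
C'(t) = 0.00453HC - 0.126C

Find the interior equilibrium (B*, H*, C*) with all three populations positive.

B* ≈ 433, H* ≈ 27.8, C* ≈ 104

From dC/dt = 0: 0.00453H* = 0.126, so H* = 27.8.
From dB/dt = 0: 1.17(1 - B*/1030) = 0.0244·27.8, giving B* = 1030·(1 - 0.58) = 433.
From dH/dt = 0: 0.0104·433 - 0.199 = 0.0412C*, so C* = 4.3/0.0412 = 104.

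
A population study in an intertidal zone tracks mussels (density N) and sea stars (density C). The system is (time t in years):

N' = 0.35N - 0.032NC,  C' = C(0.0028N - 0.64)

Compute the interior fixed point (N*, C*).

N* ≈ 229, C* ≈ 10.9

Set dC/dt = 0 with C > 0: 0.0028N - 0.64 = 0, so N* = 0.64/0.0028 = 229.
Set dN/dt = 0 with N > 0: 0.35 - 0.032C = 0, so C* = 0.35/0.032 = 10.9.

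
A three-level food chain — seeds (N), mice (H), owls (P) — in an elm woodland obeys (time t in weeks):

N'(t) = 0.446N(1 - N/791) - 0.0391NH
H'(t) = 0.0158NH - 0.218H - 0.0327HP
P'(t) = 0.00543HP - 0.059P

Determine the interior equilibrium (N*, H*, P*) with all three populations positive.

From dP/dt = 0: 0.00543H* = 0.059, so H* = 10.9.
From dN/dt = 0: 0.446(1 - N*/791) = 0.0391·10.9, giving N* = 791·(1 - 0.953) = 37.5.
From dH/dt = 0: 0.0158·37.5 - 0.218 = 0.0327P*, so P* = 0.375/0.0327 = 11.5.

N* ≈ 37.5, H* ≈ 10.9, P* ≈ 11.5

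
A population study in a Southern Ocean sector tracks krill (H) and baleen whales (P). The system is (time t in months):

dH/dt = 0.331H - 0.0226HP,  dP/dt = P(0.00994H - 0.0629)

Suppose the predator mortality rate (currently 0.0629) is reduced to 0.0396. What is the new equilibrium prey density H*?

H* ≈ 3.98

At the interior fixed point, setting dP/dt = 0 with P > 0 fixes H* = (predator death rate)/(HP coefficient) — independent of the other coefficients.
With the change, H* = 0.0396/0.00994 = 3.98; it falls from 6.33.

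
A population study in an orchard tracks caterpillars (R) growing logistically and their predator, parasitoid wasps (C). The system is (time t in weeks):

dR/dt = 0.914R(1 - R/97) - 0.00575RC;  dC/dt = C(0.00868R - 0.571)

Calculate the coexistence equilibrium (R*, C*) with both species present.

R* ≈ 65.8, C* ≈ 51.2

From dC/dt = 0 with C > 0: 0.00868R* = 0.571, so R* = 65.8.
Substitute into dR/dt = 0: 0.914(1 - 65.8/97) = 0.00575C*.
The bracket is 0.322, giving C* = 0.294/0.00575 = 51.2.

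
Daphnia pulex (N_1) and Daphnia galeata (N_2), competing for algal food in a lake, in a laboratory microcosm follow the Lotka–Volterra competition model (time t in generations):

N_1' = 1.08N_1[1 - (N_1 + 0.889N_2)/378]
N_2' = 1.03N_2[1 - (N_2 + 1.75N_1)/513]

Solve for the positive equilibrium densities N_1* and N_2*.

N_1* ≈ 140, N_2* ≈ 267

Setting both brackets to zero gives the nullclines N_1 + 0.889N_2 = 378 and 1.75N_1 + N_2 = 513.
Substituting N_2 = 513 - 1.75N_1 into the first: N_1(1 - 0.889·1.75) = 378 - 0.889·513.
So N_1* = -78.1/-0.556 = 140, and then N_2* = 513 - 1.75·140 = 267.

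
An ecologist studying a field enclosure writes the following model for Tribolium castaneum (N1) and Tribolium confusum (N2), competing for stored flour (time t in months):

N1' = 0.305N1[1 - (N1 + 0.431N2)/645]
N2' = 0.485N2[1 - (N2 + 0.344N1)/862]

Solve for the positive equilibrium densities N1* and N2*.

N1* ≈ 321, N2* ≈ 752

Setting both brackets to zero gives the nullclines N1 + 0.431N2 = 645 and 0.344N1 + N2 = 862.
Substituting N2 = 862 - 0.344N1 into the first: N1(1 - 0.431·0.344) = 645 - 0.431·862.
So N1* = 273/0.852 = 321, and then N2* = 862 - 0.344·321 = 752.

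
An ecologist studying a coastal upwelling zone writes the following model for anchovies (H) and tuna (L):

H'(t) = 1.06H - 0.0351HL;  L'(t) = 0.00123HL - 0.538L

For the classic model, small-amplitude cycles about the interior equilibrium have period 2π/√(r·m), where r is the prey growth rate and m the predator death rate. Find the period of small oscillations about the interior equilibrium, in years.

T ≈ 8.32 years

Here r = 1.06 and m = 0.538, so r·m = 0.57.
ω = √0.57 = 0.755 per year, hence T = 2π/ω ≈ 8.32 years.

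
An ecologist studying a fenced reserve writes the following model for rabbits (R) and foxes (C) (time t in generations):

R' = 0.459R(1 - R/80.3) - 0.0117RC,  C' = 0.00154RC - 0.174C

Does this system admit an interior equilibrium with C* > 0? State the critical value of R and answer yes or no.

The predator equation gives dC/dt > 0 only when R > 0.174/0.00154 = 113.
Without the predator, R → K = 80.3. Since 80.3 < 113, the predator cannot invade.

Threshold R = 113; K < 113, so no, the predator goes extinct.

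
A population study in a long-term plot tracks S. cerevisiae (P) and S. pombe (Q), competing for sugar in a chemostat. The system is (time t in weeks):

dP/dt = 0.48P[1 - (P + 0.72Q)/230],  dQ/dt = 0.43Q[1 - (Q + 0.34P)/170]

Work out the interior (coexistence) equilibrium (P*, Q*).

Setting both brackets to zero gives the nullclines P + 0.72Q = 230 and 0.34P + Q = 170.
Substituting Q = 170 - 0.34P into the first: P(1 - 0.72·0.34) = 230 - 0.72·170.
So P* = 108/0.755 = 142, and then Q* = 170 - 0.34·142 = 122.

P* ≈ 142, Q* ≈ 122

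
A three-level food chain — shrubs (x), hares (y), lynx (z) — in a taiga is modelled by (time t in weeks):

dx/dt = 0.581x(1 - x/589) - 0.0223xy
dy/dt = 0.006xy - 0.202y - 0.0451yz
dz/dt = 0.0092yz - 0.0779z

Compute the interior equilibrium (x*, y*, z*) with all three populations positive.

From dz/dt = 0: 0.0092y* = 0.0779, so y* = 8.47.
From dx/dt = 0: 0.581(1 - x*/589) = 0.0223·8.47, giving x* = 589·(1 - 0.325) = 398.
From dy/dt = 0: 0.006·398 - 0.202 = 0.0451z*, so z* = 2.18/0.0451 = 48.4.

x* ≈ 398, y* ≈ 8.47, z* ≈ 48.4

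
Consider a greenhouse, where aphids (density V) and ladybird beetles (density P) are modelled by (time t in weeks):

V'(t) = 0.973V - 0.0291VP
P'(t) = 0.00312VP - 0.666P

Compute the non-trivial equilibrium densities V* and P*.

Set dP/dt = 0 with P > 0: 0.00312V - 0.666 = 0, so V* = 0.666/0.00312 = 213.
Set dV/dt = 0 with V > 0: 0.973 - 0.0291P = 0, so P* = 0.973/0.0291 = 33.4.

V* ≈ 213, P* ≈ 33.4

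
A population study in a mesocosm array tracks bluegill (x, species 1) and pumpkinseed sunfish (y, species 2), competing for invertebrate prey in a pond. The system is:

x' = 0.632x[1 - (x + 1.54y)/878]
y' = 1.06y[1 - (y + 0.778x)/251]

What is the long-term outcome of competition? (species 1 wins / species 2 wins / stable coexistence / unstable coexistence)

species 1 excludes species 2

Compare the nullcline intercepts: K1/α12 = 878/1.54 = 570 > K2 = 251; K2/α21 = 251/0.778 = 323 < K1 = 878.
Since the inequalities point opposite ways, species 1 can invade but species 2 cannot.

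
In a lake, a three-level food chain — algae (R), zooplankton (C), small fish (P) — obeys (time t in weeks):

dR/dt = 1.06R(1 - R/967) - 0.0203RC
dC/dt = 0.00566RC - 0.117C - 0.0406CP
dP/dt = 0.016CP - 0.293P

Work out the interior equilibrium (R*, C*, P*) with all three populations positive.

From dP/dt = 0: 0.016C* = 0.293, so C* = 18.3.
From dR/dt = 0: 1.06(1 - R*/967) = 0.0203·18.3, giving R* = 967·(1 - 0.351) = 628.
From dC/dt = 0: 0.00566·628 - 0.117 = 0.0406P*, so P* = 3.44/0.0406 = 84.6.

R* ≈ 628, C* ≈ 18.3, P* ≈ 84.6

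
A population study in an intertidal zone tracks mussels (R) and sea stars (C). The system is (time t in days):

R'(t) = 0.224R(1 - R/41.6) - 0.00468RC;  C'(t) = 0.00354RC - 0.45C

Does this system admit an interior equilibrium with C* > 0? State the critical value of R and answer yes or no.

Threshold R = 127; K < 127, so no, the predator goes extinct.

The predator equation gives dC/dt > 0 only when R > 0.45/0.00354 = 127.
Without the predator, R → K = 41.6. Since 41.6 < 127, the predator cannot invade.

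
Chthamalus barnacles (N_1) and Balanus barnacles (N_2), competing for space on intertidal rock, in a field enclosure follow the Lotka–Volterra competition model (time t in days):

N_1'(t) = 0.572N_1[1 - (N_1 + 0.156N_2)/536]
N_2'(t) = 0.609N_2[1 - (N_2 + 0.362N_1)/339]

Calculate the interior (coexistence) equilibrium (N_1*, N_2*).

Setting both brackets to zero gives the nullclines N_1 + 0.156N_2 = 536 and 0.362N_1 + N_2 = 339.
Substituting N_2 = 339 - 0.362N_1 into the first: N_1(1 - 0.156·0.362) = 536 - 0.156·339.
So N_1* = 483/0.944 = 512, and then N_2* = 339 - 0.362·512 = 154.

N_1* ≈ 512, N_2* ≈ 154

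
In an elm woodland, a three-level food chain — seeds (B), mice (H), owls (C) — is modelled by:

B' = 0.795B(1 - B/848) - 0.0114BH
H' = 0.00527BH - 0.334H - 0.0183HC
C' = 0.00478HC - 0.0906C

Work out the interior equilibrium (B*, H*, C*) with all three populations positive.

B* ≈ 618, H* ≈ 19, C* ≈ 160

From dC/dt = 0: 0.00478H* = 0.0906, so H* = 19.
From dB/dt = 0: 0.795(1 - B*/848) = 0.0114·19, giving B* = 848·(1 - 0.272) = 618.
From dH/dt = 0: 0.00527·618 - 0.334 = 0.0183C*, so C* = 2.92/0.0183 = 160.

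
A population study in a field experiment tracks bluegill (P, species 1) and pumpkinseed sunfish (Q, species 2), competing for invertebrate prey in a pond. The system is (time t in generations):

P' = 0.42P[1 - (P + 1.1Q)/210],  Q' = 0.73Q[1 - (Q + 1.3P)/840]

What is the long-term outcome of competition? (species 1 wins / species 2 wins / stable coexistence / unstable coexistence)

Compare the nullcline intercepts: K1/α12 = 210/1.1 = 191 < K2 = 840; K2/α21 = 840/1.3 = 646 > K1 = 210.
Since the inequalities point opposite ways, species 2 can invade but species 1 cannot.

species 2 excludes species 1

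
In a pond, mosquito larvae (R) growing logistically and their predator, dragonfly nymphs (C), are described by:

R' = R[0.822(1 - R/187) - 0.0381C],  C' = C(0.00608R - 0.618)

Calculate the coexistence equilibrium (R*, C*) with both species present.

From dC/dt = 0 with C > 0: 0.00608R* = 0.618, so R* = 102.
Substitute into dR/dt = 0: 0.822(1 - 102/187) = 0.0381C*.
The bracket is 0.456, giving C* = 0.375/0.0381 = 9.85.

R* ≈ 102, C* ≈ 9.85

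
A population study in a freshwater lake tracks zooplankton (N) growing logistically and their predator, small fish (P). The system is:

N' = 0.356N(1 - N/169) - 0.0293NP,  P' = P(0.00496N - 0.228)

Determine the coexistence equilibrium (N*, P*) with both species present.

From dP/dt = 0 with P > 0: 0.00496N* = 0.228, so N* = 46.
Substitute into dN/dt = 0: 0.356(1 - 46/169) = 0.0293P*.
The bracket is 0.728, giving P* = 0.259/0.0293 = 8.85.

N* ≈ 46, P* ≈ 8.85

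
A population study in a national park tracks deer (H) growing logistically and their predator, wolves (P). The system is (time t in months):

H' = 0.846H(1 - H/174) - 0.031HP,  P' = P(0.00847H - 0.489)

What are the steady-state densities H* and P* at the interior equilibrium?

H* ≈ 57.7, P* ≈ 18.2

From dP/dt = 0 with P > 0: 0.00847H* = 0.489, so H* = 57.7.
Substitute into dH/dt = 0: 0.846(1 - 57.7/174) = 0.031P*.
The bracket is 0.668, giving P* = 0.565/0.031 = 18.2.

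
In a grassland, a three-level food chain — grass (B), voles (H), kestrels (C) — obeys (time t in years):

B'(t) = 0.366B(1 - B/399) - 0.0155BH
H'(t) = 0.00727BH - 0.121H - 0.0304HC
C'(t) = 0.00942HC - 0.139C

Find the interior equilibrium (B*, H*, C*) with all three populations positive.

B* ≈ 150, H* ≈ 14.8, C* ≈ 31.8

From dC/dt = 0: 0.00942H* = 0.139, so H* = 14.8.
From dB/dt = 0: 0.366(1 - B*/399) = 0.0155·14.8, giving B* = 399·(1 - 0.625) = 150.
From dH/dt = 0: 0.00727·150 - 0.121 = 0.0304C*, so C* = 0.967/0.0304 = 31.8.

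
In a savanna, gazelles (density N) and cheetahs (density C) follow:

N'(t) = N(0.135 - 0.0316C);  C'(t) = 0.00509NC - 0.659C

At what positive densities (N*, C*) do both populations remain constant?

Set dC/dt = 0 with C > 0: 0.00509N - 0.659 = 0, so N* = 0.659/0.00509 = 129.
Set dN/dt = 0 with N > 0: 0.135 - 0.0316C = 0, so C* = 0.135/0.0316 = 4.27.

N* ≈ 129, C* ≈ 4.27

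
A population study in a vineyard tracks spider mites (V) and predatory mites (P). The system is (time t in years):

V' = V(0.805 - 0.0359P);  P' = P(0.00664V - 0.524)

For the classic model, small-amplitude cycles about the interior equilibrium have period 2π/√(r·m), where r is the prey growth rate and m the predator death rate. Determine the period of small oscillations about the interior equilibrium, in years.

Here r = 0.805 and m = 0.524, so r·m = 0.422.
ω = √0.422 = 0.649 per year, hence T = 2π/ω ≈ 9.67 years.

T ≈ 9.67 years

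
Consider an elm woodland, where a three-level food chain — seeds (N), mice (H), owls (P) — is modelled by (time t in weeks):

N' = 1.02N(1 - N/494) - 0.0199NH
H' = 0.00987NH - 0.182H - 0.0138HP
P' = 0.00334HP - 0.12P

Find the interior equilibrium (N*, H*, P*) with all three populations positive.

From dP/dt = 0: 0.00334H* = 0.12, so H* = 35.9.
From dN/dt = 0: 1.02(1 - N*/494) = 0.0199·35.9, giving N* = 494·(1 - 0.701) = 148.
From dH/dt = 0: 0.00987·148 - 0.182 = 0.0138P*, so P* = 1.28/0.0138 = 92.5.

N* ≈ 148, H* ≈ 35.9, P* ≈ 92.5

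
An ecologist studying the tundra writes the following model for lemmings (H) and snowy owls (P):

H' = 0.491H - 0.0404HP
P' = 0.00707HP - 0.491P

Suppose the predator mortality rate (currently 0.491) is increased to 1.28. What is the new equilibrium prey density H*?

At the interior fixed point, setting dP/dt = 0 with P > 0 fixes H* = (predator death rate)/(HP coefficient) — independent of the other coefficients.
With the change, H* = 1.28/0.00707 = 181; it rises from 69.4.

H* ≈ 181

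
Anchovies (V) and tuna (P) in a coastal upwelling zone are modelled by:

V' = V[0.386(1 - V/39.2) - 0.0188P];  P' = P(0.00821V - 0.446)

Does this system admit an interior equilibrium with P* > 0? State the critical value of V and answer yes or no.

The predator equation gives dP/dt > 0 only when V > 0.446/0.00821 = 54.3.
Without the predator, V → K = 39.2. Since 39.2 < 54.3, the predator cannot invade.

Threshold V = 54.3; K < 54.3, so no, the predator goes extinct.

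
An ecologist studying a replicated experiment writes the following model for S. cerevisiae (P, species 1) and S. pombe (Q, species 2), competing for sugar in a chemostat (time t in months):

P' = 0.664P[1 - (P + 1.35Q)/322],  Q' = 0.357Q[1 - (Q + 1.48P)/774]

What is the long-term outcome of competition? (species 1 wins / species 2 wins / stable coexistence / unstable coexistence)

Compare the nullcline intercepts: K1/α12 = 322/1.35 = 239 < K2 = 774; K2/α21 = 774/1.48 = 523 > K1 = 322.
Since the inequalities point opposite ways, species 2 can invade but species 1 cannot.

species 2 excludes species 1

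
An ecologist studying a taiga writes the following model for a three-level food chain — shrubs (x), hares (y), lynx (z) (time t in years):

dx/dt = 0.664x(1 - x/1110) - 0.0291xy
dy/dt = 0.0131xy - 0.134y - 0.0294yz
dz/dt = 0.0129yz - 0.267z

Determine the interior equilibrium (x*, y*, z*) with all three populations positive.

From dz/dt = 0: 0.0129y* = 0.267, so y* = 20.7.
From dx/dt = 0: 0.664(1 - x*/1110) = 0.0291·20.7, giving x* = 1110·(1 - 0.907) = 103.
From dy/dt = 0: 0.0131·103 - 0.134 = 0.0294z*, so z* = 1.22/0.0294 = 41.4.

x* ≈ 103, y* ≈ 20.7, z* ≈ 41.4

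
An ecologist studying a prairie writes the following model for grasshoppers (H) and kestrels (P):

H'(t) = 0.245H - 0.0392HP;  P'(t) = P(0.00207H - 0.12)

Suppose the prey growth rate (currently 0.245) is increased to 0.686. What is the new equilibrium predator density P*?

P* ≈ 17.5

At the interior fixed point, setting dH/dt = 0 with H > 0 fixes P* = (prey growth rate)/(HP coefficient) — independent of the other coefficients.
With the change, P* = 0.686/0.0392 = 17.5; it rises from 6.25.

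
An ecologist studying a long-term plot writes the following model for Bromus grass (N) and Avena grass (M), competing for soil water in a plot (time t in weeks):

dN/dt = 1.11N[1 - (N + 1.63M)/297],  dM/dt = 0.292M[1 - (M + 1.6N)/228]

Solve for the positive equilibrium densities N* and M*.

N* ≈ 46.4, M* ≈ 154

Setting both brackets to zero gives the nullclines N + 1.63M = 297 and 1.6N + M = 228.
Substituting M = 228 - 1.6N into the first: N(1 - 1.63·1.6) = 297 - 1.63·228.
So N* = -74.6/-1.61 = 46.4, and then M* = 228 - 1.6·46.4 = 154.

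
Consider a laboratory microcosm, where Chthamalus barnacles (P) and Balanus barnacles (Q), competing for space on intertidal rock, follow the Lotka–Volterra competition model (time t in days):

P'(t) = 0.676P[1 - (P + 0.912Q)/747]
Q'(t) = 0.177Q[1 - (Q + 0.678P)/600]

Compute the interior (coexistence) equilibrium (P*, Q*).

P* ≈ 523, Q* ≈ 245

Setting both brackets to zero gives the nullclines P + 0.912Q = 747 and 0.678P + Q = 600.
Substituting Q = 600 - 0.678P into the first: P(1 - 0.912·0.678) = 747 - 0.912·600.
So P* = 200/0.382 = 523, and then Q* = 600 - 0.678·523 = 245.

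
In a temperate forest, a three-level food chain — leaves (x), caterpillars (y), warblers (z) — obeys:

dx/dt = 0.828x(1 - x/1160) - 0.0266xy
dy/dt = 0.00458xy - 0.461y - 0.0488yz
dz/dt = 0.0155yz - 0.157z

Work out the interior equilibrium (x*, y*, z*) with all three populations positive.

From dz/dt = 0: 0.0155y* = 0.157, so y* = 10.1.
From dx/dt = 0: 0.828(1 - x*/1160) = 0.0266·10.1, giving x* = 1160·(1 - 0.325) = 783.
From dy/dt = 0: 0.00458·783 - 0.461 = 0.0488z*, so z* = 3.12/0.0488 = 64.

x* ≈ 783, y* ≈ 10.1, z* ≈ 64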